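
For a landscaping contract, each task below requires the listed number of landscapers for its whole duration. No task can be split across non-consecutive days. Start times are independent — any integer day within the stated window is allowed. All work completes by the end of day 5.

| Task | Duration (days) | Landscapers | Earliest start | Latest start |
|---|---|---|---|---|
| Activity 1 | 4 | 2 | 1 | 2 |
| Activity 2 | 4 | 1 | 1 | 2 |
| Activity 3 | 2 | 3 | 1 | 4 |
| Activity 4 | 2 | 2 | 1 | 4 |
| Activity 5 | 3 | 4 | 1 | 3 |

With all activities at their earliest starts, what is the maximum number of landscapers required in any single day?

12

Early-start schedule: Activity 1@1, Activity 2@1, Activity 3@1, Activity 4@1, Activity 5@1.
Load per day: day 1: 12, day 2: 12, day 3: 7, day 4: 3, day 5: 0.
Peak is 12.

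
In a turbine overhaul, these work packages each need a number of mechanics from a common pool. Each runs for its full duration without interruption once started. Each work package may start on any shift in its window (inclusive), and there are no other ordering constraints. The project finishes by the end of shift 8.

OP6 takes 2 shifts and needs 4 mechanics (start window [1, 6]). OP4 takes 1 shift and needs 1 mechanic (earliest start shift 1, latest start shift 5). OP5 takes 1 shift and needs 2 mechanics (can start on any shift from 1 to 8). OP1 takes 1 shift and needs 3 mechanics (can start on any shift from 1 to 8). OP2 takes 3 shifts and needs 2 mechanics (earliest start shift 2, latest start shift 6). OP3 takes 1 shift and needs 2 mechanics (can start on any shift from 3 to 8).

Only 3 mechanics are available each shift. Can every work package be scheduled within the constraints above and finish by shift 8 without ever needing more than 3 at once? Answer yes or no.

The minimum achievable peak is 4; 3 < 4, so no feasible schedule stays within the cap.

no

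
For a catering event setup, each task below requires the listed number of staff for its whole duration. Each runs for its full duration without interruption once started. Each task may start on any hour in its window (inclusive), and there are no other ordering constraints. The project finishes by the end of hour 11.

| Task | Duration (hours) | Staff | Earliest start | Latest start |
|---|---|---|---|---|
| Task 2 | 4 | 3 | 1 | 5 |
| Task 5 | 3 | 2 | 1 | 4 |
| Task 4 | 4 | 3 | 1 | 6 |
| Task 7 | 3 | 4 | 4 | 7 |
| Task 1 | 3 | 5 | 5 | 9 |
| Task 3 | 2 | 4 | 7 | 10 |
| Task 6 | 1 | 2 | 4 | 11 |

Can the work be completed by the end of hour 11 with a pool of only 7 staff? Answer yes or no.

yes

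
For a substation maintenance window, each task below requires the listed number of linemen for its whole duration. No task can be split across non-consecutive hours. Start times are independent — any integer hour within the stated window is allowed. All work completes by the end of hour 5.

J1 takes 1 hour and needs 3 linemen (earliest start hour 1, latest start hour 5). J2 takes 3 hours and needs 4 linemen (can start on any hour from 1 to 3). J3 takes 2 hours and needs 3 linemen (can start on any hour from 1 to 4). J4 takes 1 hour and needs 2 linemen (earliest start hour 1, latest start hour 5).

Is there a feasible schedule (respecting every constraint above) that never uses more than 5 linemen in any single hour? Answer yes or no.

The minimum achievable peak is 6; 5 < 6, so no feasible schedule stays within the cap.

no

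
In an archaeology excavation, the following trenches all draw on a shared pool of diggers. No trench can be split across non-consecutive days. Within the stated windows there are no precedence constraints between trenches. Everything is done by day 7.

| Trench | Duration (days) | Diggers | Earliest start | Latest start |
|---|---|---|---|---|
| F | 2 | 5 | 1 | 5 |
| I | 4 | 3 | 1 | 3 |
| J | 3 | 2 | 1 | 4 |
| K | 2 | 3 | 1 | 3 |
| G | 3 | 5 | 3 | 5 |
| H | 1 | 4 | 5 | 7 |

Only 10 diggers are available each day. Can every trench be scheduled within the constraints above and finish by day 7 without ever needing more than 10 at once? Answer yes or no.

Schedule F@1, I@1, J@3, K@3, G@5, H@6: d1:8  d2:8  d3:8  d4:8  d5:7  d6:9  d7:5 — peak 9 ≤ 10.

yes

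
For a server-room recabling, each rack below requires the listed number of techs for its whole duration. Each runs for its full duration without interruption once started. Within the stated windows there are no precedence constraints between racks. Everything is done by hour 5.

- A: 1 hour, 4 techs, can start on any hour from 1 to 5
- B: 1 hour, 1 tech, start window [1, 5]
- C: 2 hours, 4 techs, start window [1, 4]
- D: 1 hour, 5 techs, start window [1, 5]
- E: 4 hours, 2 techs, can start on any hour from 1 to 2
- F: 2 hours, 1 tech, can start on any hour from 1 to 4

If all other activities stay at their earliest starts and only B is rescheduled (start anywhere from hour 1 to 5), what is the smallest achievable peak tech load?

16

B@1: h1:17  h2:7  h3:2  h4:2  h5:0 → peak 17
B@2: h1:16  h2:8  h3:2  h4:2  h5:0 → peak 16
B@3: h1:16  h2:7  h3:3  h4:2  h5:0 → peak 16
B@4: h1:16  h2:7  h3:2  h4:3  h5:0 → peak 16
B@5: h1:16  h2:7  h3:2  h4:2  h5:1 → peak 16
Best is B@2, peak 16.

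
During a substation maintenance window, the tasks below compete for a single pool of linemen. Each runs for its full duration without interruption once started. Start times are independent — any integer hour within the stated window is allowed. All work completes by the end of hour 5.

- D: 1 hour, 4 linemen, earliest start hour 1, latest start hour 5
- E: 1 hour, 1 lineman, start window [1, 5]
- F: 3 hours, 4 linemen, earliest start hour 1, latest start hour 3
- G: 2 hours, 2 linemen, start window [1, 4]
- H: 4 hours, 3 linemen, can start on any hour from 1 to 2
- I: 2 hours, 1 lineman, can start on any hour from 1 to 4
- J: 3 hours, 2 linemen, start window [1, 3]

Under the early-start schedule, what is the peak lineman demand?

17

Early-start schedule: D@1, E@1, F@1, G@1, H@1, I@1, J@1.
Load per hour: hour 1: 17, hour 2: 12, hour 3: 9, hour 4: 3, hour 5: 0.
Peak is 17.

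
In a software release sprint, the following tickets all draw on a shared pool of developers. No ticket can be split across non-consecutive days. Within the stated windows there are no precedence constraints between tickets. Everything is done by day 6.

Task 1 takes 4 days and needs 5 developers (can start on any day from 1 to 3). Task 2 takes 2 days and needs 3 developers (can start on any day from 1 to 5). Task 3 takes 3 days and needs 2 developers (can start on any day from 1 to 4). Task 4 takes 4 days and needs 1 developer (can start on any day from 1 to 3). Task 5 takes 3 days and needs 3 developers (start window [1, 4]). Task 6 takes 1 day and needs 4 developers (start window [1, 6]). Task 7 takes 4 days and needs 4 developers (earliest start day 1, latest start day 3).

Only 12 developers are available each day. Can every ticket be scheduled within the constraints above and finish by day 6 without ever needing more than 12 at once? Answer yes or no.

The minimum achievable peak is 13; 12 < 13, so no feasible schedule stays within the cap.

no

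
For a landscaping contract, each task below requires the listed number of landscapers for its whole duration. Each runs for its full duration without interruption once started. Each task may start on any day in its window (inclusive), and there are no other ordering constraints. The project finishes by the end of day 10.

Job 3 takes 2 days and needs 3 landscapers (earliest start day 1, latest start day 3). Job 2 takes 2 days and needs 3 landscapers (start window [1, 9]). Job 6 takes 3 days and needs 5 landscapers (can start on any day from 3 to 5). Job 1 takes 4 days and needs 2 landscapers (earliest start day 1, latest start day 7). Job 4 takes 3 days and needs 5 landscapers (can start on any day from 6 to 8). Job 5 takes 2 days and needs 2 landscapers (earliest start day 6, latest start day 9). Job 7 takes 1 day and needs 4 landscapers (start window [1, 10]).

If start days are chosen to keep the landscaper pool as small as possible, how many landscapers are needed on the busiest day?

7

Early-start (Job 3@1, Job 2@1, Job 6@3, Job 1@1, Job 4@6, Job 5@6, Job 7@1) gives peak 12: d1:12  d2:8  d3:7  d4:7  d5:5  d6:7  d7:7  d8:5  d9:0  d10:0.
Shift Job 1→3, Job 5→7, Job 7→9.
Schedule Job 3@1, Job 2@1, Job 6@3, Job 1@3, Job 4@6, Job 5@7, Job 7@9: d1:6  d2:6  d3:7  d4:7  d5:7  d6:7  d7:7  d8:7  d9:4  d10:0 — peak 7.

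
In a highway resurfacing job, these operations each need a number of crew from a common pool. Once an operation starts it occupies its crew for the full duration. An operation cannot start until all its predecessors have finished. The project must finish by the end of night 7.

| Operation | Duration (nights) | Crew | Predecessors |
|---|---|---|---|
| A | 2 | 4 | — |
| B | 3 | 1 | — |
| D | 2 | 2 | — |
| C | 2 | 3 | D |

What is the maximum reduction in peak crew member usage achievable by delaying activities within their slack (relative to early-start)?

3

Early-start peak: n1:7  n2:7  n3:4  n4:3  n5:0  n6:0  n7:0 ⇒ 7.
Leveled (A@1, B@3, D@3, C@5): n1:4  n2:4  n3:3  n4:3  n5:4  n6:3  n7:0 ⇒ 4.
Reduction 7 − 4 = 3.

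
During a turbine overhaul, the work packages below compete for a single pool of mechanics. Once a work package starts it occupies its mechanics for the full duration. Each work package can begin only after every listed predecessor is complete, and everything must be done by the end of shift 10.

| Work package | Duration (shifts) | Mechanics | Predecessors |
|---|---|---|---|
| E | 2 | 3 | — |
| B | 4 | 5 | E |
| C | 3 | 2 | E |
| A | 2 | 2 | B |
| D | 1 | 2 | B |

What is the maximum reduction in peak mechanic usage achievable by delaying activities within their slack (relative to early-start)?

2

Early-start peak: s1:3  s2:3  s3:7  s4:7  s5:7  s6:5  s7:4  s8:2  s9:0  s10:0 ⇒ 7.
Leveled (E@1, B@3, C@7, A@7, D@9): s1:3  s2:3  s3:5  s4:5  s5:5  s6:5  s7:4  s8:4  s9:4  s10:0 ⇒ 5.
Reduction 7 − 5 = 2.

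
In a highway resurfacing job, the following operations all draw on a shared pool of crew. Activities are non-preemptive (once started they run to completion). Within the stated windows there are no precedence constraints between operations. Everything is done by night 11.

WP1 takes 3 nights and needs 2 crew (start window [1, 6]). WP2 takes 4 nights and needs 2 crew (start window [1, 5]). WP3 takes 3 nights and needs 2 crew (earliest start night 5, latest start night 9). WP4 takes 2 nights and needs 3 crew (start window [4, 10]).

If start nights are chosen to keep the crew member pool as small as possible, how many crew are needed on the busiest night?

Early-start (WP1@1, WP2@1, WP3@5, WP4@4) gives peak 5: n1:4  n2:4  n3:4  n4:5  n5:5  n6:2  n7:2  n8:0  n9:0  n10:0  n11:0.
Shift WP4→8.
Schedule WP1@1, WP2@1, WP3@5, WP4@8: n1:4  n2:4  n3:4  n4:2  n5:2  n6:2  n7:2  n8:3  n9:3  n10:0  n11:0 — peak 4.

4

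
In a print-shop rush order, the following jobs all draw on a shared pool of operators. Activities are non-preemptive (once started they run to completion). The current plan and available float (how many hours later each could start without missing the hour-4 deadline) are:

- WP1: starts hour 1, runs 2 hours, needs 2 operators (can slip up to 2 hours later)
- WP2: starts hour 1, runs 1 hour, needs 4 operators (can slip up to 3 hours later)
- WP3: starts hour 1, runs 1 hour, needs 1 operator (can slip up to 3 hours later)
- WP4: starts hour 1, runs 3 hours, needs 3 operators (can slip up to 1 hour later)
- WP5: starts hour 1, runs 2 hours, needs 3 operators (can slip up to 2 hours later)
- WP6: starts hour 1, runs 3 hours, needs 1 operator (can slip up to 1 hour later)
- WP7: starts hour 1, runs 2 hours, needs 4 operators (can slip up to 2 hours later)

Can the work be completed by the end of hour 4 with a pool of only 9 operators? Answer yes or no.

Schedule WP1@1, WP2@1, WP3@3, WP4@2, WP5@1, WP6@2, WP7@3: h1:9  h2:9  h3:9  h4:8 — peak 9 ≤ 9.

yes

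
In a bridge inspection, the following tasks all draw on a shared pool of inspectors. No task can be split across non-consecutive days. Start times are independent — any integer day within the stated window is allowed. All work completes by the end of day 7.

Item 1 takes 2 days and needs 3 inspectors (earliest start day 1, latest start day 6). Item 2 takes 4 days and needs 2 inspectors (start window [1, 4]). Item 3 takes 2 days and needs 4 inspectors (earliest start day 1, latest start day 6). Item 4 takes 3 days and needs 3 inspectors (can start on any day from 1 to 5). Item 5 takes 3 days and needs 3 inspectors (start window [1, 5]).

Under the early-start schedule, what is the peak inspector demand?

Early-start schedule: Item 1@1, Item 2@1, Item 3@1, Item 4@1, Item 5@1.
Load per day: day 1: 15, day 2: 15, day 3: 8, day 4: 2, day 5: 0, day 6: 0, day 7: 0.
Peak is 15.

15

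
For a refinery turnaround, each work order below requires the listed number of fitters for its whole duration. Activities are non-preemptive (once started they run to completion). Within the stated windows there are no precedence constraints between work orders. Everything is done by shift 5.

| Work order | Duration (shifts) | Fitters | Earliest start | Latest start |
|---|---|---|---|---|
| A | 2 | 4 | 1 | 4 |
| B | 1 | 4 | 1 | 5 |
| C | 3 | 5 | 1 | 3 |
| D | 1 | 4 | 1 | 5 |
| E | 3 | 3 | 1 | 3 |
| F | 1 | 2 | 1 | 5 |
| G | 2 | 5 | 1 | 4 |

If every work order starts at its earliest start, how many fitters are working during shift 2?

17

At early start, shift 2 has: A, C, E, G.
Demand: 4 + 5 + 3 + 5 = 17.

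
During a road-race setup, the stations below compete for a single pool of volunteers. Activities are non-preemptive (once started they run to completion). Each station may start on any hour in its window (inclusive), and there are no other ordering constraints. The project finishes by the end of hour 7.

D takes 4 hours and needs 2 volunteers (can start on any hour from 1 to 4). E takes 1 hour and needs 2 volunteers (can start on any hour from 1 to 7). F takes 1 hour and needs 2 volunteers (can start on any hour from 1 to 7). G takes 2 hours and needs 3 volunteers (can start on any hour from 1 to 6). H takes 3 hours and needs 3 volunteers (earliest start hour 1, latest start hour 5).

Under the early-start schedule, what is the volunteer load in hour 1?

At early start, hour 1 has: D, E, F, G, H.
Demand: 2 + 2 + 2 + 3 + 3 = 12.

12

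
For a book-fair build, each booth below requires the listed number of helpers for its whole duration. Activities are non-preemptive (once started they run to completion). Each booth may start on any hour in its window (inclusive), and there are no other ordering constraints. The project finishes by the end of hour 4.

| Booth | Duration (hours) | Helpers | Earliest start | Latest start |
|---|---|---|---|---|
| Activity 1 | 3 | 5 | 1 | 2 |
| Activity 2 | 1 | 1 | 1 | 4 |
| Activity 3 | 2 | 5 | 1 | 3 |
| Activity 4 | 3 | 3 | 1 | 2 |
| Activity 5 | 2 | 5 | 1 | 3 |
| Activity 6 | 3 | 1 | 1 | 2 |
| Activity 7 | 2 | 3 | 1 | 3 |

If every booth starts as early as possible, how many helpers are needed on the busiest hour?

23

Early-start schedule: Activity 1@1, Activity 2@1, Activity 3@1, Activity 4@1, Activity 5@1, Activity 6@1, Activity 7@1.
Load per hour: hour 1: 23, hour 2: 22, hour 3: 9, hour 4: 0.
Peak is 23.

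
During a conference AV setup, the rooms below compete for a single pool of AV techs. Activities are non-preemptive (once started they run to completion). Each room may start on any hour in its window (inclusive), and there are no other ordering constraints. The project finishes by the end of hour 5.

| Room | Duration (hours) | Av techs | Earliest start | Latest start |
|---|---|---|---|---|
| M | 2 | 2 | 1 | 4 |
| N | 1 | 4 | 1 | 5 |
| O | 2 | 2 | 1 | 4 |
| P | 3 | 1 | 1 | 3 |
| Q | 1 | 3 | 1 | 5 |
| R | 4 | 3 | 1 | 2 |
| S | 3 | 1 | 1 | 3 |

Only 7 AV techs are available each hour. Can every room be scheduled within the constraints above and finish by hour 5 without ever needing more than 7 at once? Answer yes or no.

yes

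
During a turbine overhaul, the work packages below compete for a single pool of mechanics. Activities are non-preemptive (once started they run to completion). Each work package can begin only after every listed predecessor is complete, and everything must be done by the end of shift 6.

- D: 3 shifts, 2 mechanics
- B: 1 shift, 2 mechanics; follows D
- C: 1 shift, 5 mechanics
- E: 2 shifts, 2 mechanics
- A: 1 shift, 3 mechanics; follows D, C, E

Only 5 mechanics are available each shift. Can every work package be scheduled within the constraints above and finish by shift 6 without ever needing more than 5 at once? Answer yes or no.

Schedule D@1, B@4, C@5, E@1, A@6: s1:4  s2:4  s3:2  s4:2  s5:5  s6:3 — peak 5 ≤ 5.

yes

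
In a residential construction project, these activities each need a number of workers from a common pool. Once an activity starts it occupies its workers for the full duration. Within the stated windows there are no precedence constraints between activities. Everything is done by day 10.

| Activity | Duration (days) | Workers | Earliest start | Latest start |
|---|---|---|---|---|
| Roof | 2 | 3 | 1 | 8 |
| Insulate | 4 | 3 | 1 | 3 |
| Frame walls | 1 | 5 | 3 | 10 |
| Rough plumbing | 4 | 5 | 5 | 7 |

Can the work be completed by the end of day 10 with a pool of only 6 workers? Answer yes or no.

Schedule Roof@1, Insulate@1, Frame walls@5, Rough plumbing@6: d1:6  d2:6  d3:3  d4:3  d5:5  d6:5  d7:5  d8:5  d9:5  d10:0 — peak 6 ≤ 6.

yes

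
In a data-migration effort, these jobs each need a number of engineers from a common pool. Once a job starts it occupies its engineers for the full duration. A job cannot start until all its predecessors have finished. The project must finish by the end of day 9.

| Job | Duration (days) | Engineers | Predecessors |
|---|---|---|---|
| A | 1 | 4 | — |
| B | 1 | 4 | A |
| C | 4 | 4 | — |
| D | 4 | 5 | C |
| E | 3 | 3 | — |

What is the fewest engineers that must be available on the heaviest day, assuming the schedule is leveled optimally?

Early-start (A@1, B@2, C@1, D@5, E@1) gives peak 11: d1:11  d2:11  d3:7  d4:4  d5:5  d6:5  d7:5  d8:5  d9:0.
Shift E→3.
Schedule A@1, B@2, C@1, D@5, E@3: d1:8  d2:8  d3:7  d4:7  d5:8  d6:5  d7:5  d8:5  d9:0 — peak 8.

8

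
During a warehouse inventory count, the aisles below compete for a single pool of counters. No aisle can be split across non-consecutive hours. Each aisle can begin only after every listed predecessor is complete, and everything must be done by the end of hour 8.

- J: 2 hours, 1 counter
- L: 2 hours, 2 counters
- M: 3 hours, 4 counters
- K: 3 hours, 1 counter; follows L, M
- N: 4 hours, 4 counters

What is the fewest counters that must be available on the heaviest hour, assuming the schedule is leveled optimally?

6

Early-start (J@1, L@1, M@1, K@4, N@1) gives peak 11: h1:11  h2:11  h3:8  h4:5  h5:1  h6:1  h7:0  h8:0.
Shift L→3, K→5, N→4.
Schedule J@1, L@3, M@1, K@5, N@4: h1:5  h2:5  h3:6  h4:6  h5:5  h6:5  h7:5  h8:0 — peak 6.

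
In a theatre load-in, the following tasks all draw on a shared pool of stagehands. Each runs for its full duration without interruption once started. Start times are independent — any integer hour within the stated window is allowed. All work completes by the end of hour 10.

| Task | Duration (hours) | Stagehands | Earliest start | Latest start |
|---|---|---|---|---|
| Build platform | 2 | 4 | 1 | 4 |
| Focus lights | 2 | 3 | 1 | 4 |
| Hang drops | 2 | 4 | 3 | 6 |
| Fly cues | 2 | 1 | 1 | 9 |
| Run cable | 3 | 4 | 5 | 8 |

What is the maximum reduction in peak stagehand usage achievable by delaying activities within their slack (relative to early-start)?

Early-start peak: h1:8  h2:8  h3:4  h4:4  h5:4  h6:4  h7:4  h8:0  h9:0  h10:0 ⇒ 8.
Leveled (Build platform@1, Focus lights@3, Hang drops@5, Fly cues@3, Run cable@7): h1:4  h2:4  h3:4  h4:4  h5:4  h6:4  h7:4  h8:4  h9:4  h10:0 ⇒ 4.
Reduction 8 − 4 = 4.

4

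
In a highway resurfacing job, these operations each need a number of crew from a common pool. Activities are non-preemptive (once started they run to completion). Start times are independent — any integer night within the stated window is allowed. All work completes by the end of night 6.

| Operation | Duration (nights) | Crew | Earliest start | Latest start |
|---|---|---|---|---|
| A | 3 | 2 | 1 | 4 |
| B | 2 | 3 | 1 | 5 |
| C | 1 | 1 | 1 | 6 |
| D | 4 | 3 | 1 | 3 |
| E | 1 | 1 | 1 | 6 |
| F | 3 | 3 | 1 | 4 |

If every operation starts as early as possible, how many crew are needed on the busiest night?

13

Early-start schedule: A@1, B@1, C@1, D@1, E@1, F@1.
Load per night: night 1: 13, night 2: 11, night 3: 8, night 4: 3, night 5: 0, night 6: 0.
Peak is 13.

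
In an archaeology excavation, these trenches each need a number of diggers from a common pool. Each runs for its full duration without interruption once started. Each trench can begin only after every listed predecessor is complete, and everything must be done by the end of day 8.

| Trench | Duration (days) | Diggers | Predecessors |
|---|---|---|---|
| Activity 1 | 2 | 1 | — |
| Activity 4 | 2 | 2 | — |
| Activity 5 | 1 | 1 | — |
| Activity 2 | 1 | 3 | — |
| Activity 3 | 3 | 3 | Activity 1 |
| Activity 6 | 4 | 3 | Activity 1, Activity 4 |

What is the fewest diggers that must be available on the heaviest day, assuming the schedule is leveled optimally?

6

Early-start (Activity 1@1, Activity 4@1, Activity 5@1, Activity 2@1, Activity 3@3, Activity 6@3) gives peak 7: d1:7  d2:3  d3:6  d4:6  d5:6  d6:3  d7:0  d8:0.
Shift Activity 2→2.
Schedule Activity 1@1, Activity 4@1, Activity 5@1, Activity 2@2, Activity 3@3, Activity 6@3: d1:4  d2:6  d3:6  d4:6  d5:6  d6:3  d7:0  d8:0 — peak 6.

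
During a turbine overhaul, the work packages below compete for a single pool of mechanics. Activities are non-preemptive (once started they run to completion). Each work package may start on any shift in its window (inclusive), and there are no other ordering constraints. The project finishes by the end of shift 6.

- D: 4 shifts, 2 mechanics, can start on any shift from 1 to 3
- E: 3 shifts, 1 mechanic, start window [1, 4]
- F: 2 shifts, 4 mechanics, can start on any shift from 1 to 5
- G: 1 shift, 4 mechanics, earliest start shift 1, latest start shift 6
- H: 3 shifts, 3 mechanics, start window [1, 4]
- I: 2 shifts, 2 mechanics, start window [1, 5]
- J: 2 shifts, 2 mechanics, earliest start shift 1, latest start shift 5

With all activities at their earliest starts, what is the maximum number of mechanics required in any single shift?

Early-start schedule: D@1, E@1, F@1, G@1, H@1, I@1, J@1.
Load per shift: shift 1: 18, shift 2: 14, shift 3: 6, shift 4: 2, shift 5: 0, shift 6: 0.
Peak is 18.

18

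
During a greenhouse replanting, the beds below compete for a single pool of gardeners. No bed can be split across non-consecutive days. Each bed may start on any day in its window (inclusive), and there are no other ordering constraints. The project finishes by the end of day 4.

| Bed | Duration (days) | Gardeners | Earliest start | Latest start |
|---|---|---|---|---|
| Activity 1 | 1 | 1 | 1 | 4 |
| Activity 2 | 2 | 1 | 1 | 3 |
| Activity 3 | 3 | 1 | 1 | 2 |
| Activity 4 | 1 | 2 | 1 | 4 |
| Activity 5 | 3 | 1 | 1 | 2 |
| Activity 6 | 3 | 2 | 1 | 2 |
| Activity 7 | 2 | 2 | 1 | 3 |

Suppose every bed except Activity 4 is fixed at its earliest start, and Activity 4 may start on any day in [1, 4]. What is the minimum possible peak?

8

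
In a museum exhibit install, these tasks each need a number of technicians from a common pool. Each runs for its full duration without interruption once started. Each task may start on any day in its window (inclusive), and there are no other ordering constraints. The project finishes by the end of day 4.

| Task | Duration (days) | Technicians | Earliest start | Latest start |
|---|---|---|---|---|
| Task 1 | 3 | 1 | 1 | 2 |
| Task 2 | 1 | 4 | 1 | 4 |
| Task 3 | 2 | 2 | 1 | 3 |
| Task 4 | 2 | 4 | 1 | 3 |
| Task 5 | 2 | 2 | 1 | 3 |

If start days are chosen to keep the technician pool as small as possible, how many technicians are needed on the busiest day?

7

Early-start (Task 1@1, Task 2@1, Task 3@1, Task 4@1, Task 5@1) gives peak 13: d1:13  d2:9  d3:1  d4:0.
Shift Task 4→2, Task 5→3.
Schedule Task 1@1, Task 2@1, Task 3@1, Task 4@2, Task 5@3: d1:7  d2:7  d3:7  d4:2 — peak 7.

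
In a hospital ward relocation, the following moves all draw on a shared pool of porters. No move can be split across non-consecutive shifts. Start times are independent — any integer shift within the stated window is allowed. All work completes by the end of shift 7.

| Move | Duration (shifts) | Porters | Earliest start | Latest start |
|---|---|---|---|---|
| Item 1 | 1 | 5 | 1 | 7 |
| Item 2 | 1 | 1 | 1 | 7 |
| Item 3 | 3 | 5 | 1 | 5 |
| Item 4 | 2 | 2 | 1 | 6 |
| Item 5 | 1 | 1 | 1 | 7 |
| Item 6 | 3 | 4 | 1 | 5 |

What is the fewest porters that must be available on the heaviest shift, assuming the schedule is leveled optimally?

6

Early-start (Item 1@1, Item 2@1, Item 3@1, Item 4@1, Item 5@1, Item 6@1) gives peak 18: s1:18  s2:11  s3:9  s4:0  s5:0  s6:0  s7:0.
Shift Item 3→2, Item 4→5, Item 5→2, Item 6→5.
Schedule Item 1@1, Item 2@1, Item 3@2, Item 4@5, Item 5@2, Item 6@5: s1:6  s2:6  s3:5  s4:5  s5:6  s6:6  s7:4 — peak 6.
Total porter-shifts = 38 over 7 shifts ⇒ peak ≥ ⌈38/7⌉ = 6, so 6 is optimal.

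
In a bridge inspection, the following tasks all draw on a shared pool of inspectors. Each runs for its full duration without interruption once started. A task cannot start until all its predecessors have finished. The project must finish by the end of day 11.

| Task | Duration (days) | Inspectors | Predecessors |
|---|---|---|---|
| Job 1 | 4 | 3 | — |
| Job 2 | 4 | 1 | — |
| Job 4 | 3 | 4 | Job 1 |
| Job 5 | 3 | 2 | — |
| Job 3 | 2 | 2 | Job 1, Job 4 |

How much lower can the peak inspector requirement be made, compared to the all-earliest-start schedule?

Early-start peak: d1:6  d2:6  d3:6  d4:4  d5:4  d6:4  d7:4  d8:2  d9:2  d10:0  d11:0 ⇒ 6.
Leveled (Job 1@1, Job 2@1, Job 4@5, Job 5@8, Job 3@8): d1:4  d2:4  d3:4  d4:4  d5:4  d6:4  d7:4  d8:4  d9:4  d10:2  d11:0 ⇒ 4.
Reduction 6 − 4 = 2.

2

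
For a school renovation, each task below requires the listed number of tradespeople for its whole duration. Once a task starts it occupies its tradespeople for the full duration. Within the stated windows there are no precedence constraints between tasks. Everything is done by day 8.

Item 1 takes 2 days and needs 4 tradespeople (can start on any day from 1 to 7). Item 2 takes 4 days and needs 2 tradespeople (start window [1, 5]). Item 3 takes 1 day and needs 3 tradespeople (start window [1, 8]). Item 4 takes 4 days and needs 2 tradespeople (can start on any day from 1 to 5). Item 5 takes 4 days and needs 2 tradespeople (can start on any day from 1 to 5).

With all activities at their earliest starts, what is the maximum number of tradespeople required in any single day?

Early-start schedule: Item 1@1, Item 2@1, Item 3@1, Item 4@1, Item 5@1.
Load per day: day 1: 13, day 2: 10, day 3: 6, day 4: 6, day 5: 0, day 6: 0, day 7: 0, day 8: 0.
Peak is 13.

13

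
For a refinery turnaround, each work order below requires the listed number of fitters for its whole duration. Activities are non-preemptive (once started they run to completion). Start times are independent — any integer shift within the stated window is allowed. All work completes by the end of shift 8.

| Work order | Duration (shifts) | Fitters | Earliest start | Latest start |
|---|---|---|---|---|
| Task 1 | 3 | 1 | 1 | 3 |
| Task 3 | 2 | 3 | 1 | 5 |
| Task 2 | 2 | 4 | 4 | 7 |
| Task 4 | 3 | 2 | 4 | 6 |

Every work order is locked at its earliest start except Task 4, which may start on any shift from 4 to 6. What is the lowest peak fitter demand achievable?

4

Task 4@4: s1:4  s2:4  s3:1  s4:6  s5:6  s6:2  s7:0  s8:0 → peak 6
Task 4@5: s1:4  s2:4  s3:1  s4:4  s5:6  s6:2  s7:2  s8:0 → peak 6
Task 4@6: s1:4  s2:4  s3:1  s4:4  s5:4  s6:2  s7:2  s8:2 → peak 4
Best is Task 4@6, peak 4.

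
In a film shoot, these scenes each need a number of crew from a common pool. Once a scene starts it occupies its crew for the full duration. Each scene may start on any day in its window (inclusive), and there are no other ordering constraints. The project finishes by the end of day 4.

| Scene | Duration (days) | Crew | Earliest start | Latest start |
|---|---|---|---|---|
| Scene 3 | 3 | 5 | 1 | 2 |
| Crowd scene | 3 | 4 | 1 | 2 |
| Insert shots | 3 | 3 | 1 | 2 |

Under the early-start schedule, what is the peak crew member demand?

Early-start schedule: Scene 3@1, Crowd scene@1, Insert shots@1.
Load per day: day 1: 12, day 2: 12, day 3: 12, day 4: 0.
Peak is 12.

12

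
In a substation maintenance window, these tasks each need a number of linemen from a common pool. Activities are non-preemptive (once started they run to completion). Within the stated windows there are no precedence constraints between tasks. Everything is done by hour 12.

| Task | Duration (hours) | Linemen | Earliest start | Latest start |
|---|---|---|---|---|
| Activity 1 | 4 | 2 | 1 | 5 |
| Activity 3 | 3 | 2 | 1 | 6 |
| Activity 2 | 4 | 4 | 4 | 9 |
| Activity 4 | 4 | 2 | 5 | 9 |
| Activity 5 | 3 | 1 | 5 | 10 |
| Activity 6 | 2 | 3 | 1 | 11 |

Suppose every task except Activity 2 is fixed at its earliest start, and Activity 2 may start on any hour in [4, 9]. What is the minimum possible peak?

Activity 2@4: h1:7  h2:7  h3:4  h4:6  h5:7  h6:7  h7:7  h8:2  h9:0  h10:0  h11:0  h12:0 → peak 7
Activity 2@5: h1:7  h2:7  h3:4  h4:2  h5:7  h6:7  h7:7  h8:6  h9:0  h10:0  h11:0  h12:0 → peak 7
Activity 2@6: h1:7  h2:7  h3:4  h4:2  h5:3  h6:7  h7:7  h8:6  h9:4  h10:0  h11:0  h12:0 → peak 7
Activity 2@7: h1:7  h2:7  h3:4  h4:2  h5:3  h6:3  h7:7  h8:6  h9:4  h10:4  h11:0  h12:0 → peak 7
Activity 2@8: h1:7  h2:7  h3:4  h4:2  h5:3  h6:3  h7:3  h8:6  h9:4  h10:4  h11:4  h12:0 → peak 7
Activity 2@9: h1:7  h2:7  h3:4  h4:2  h5:3  h6:3  h7:3  h8:2  h9:4  h10:4  h11:4  h12:4 → peak 7
Best is Activity 2@4, peak 7.

7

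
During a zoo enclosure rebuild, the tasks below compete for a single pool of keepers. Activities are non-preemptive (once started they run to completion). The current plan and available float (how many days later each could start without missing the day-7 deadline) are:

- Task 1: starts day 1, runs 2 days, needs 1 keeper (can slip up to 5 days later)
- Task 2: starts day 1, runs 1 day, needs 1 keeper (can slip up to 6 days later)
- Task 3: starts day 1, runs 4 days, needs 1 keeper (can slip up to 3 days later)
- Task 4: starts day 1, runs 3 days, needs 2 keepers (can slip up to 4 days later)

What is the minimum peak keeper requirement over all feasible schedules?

Early-start (Task 1@1, Task 2@1, Task 3@1, Task 4@1) gives peak 5: d1:5  d2:4  d3:3  d4:1  d5:0  d6:0  d7:0.
Shift Task 2→3, Task 4→5.
Schedule Task 1@1, Task 2@3, Task 3@1, Task 4@5: d1:2  d2:2  d3:2  d4:1  d5:2  d6:2  d7:2 — peak 2.
Total keeper-days = 13 over 7 days ⇒ peak ≥ ⌈13/7⌉ = 2, so 2 is optimal.

2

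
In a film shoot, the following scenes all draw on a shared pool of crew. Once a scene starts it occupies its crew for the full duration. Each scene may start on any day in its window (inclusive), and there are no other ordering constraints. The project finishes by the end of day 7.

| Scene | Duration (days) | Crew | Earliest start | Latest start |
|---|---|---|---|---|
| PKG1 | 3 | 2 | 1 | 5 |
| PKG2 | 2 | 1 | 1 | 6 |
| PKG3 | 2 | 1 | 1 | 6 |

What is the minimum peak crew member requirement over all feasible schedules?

Early-start (PKG1@1, PKG2@1, PKG3@1) gives peak 4: d1:4  d2:4  d3:2  d4:0  d5:0  d6:0  d7:0.
Shift PKG2→4, PKG3→4.
Schedule PKG1@1, PKG2@4, PKG3@4: d1:2  d2:2  d3:2  d4:2  d5:2  d6:0  d7:0 — peak 2.
Total crew member-days = 10 over 7 days ⇒ peak ≥ ⌈10/7⌉ = 2, so 2 is optimal.

2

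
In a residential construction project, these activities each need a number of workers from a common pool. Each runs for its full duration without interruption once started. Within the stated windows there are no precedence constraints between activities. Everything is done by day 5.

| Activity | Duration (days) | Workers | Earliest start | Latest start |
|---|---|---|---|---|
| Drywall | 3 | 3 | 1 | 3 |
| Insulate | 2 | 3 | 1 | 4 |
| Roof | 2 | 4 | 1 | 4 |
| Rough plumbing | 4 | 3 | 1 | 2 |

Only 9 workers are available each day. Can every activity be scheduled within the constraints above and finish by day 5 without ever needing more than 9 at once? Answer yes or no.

yes

Schedule Drywall@1, Insulate@1, Roof@4, Rough plumbing@1: d1:9  d2:9  d3:6  d4:7  d5:4 — peak 9 ≤ 9.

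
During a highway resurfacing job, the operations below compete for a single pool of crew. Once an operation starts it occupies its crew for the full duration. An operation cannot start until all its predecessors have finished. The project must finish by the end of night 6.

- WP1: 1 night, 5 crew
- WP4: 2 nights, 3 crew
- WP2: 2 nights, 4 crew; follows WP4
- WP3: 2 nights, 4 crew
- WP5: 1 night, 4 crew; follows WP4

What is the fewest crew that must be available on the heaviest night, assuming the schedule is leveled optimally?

Early-start (WP1@1, WP4@1, WP2@3, WP3@1, WP5@3) gives peak 12: n1:12  n2:7  n3:8  n4:4  n5:0  n6:0.
Shift WP4→2, WP2→4, WP3→2, WP5→6.
Schedule WP1@1, WP4@2, WP2@4, WP3@2, WP5@6: n1:5  n2:7  n3:7  n4:4  n5:4  n6:4 — peak 7.

7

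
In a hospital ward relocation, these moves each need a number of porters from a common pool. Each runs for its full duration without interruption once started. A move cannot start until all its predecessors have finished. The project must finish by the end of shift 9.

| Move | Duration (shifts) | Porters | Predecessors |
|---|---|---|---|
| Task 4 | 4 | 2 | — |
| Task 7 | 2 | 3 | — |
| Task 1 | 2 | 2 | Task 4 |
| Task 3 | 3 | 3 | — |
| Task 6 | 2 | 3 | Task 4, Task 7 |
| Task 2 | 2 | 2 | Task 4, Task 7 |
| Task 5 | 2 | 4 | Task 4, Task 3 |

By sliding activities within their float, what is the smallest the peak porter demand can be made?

Early-start (Task 4@1, Task 7@1, Task 1@5, Task 3@1, Task 6@5, Task 2@5, Task 5@5) gives peak 11: s1:8  s2:8  s3:5  s4:2  s5:11  s6:11  s7:0  s8:0  s9:0.
Shift Task 3→3, Task 6→6, Task 2→7, Task 5→8.
Schedule Task 4@1, Task 7@1, Task 1@5, Task 3@3, Task 6@6, Task 2@7, Task 5@8: s1:5  s2:5  s3:5  s4:5  s5:5  s6:5  s7:5  s8:6  s9:4 — peak 6.

6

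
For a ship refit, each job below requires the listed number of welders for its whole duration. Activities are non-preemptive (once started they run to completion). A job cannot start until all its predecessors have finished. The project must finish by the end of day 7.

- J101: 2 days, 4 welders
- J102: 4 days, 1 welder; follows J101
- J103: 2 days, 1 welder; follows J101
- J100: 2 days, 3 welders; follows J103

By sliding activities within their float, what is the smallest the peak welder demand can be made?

4

Schedule J101@1, J102@3, J103@3, J100@5: d1:4  d2:4  d3:2  d4:2  d5:4  d6:4  d7:0 — peak 4.
No arrangement of the 7 feasible schedules does better.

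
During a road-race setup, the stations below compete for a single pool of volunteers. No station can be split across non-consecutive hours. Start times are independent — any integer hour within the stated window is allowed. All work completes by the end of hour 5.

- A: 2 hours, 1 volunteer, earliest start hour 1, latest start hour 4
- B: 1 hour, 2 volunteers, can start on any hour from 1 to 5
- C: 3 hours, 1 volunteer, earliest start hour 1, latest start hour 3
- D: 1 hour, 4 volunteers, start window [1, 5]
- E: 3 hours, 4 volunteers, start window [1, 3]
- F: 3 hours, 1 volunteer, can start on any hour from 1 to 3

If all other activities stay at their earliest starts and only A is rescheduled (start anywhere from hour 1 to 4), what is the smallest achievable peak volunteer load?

A@1: h1:13  h2:7  h3:6  h4:0  h5:0 → peak 13
A@2: h1:12  h2:7  h3:7  h4:0  h5:0 → peak 12
A@3: h1:12  h2:6  h3:7  h4:1  h5:0 → peak 12
A@4: h1:12  h2:6  h3:6  h4:1  h5:1 → peak 12
Best is A@2, peak 12.

12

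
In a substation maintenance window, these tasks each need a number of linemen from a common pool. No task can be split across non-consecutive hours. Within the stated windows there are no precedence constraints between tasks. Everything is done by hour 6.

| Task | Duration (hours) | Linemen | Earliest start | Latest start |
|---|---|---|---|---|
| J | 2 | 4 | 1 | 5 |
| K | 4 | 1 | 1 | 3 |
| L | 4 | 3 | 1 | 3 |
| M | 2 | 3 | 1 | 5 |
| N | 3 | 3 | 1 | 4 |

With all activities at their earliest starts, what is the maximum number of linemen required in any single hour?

14

Early-start schedule: J@1, K@1, L@1, M@1, N@1.
Load per hour: hour 1: 14, hour 2: 14, hour 3: 7, hour 4: 4, hour 5: 0, hour 6: 0.
Peak is 14.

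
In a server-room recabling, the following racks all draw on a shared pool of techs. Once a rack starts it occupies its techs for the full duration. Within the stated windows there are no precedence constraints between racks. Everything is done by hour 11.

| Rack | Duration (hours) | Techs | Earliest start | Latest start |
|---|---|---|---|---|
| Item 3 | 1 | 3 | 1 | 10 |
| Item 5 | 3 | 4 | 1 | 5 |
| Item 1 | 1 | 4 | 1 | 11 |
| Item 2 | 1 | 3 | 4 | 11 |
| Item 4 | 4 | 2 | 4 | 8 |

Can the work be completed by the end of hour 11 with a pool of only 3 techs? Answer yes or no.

no

The minimum achievable peak is 4; 3 < 4, so no feasible schedule stays within the cap.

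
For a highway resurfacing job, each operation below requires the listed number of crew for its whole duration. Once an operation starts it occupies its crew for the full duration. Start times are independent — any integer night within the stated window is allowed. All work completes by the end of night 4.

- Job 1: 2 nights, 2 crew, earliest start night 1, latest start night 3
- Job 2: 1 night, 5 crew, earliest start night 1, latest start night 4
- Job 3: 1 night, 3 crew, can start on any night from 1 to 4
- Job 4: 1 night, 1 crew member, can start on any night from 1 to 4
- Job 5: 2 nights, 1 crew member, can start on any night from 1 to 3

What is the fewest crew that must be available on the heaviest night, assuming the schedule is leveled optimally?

5

Early-start (Job 1@1, Job 2@1, Job 3@1, Job 4@1, Job 5@1) gives peak 12: n1:12  n2:3  n3:0  n4:0.
Shift Job 2→3, Job 3→4.
Schedule Job 1@1, Job 2@3, Job 3@4, Job 4@1, Job 5@1: n1:4  n2:3  n3:5  n4:3 — peak 5.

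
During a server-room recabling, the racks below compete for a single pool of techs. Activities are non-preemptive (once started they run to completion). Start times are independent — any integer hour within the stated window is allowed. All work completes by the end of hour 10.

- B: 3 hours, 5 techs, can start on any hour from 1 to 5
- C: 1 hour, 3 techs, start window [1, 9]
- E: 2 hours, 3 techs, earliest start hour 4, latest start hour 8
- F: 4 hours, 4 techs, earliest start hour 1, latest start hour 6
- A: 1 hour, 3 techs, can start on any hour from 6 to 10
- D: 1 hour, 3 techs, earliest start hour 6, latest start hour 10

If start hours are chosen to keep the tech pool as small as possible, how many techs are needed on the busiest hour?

Early-start (B@1, C@1, E@4, F@1, A@6, D@6) gives peak 12: h1:12  h2:9  h3:9  h4:7  h5:3  h6:6  h7:0  h8:0  h9:0  h10:0.
Shift C→4, F→6, A→10, D→10.
Schedule B@1, C@4, E@4, F@6, A@10, D@10: h1:5  h2:5  h3:5  h4:6  h5:3  h6:4  h7:4  h8:4  h9:4  h10:6 — peak 6.

6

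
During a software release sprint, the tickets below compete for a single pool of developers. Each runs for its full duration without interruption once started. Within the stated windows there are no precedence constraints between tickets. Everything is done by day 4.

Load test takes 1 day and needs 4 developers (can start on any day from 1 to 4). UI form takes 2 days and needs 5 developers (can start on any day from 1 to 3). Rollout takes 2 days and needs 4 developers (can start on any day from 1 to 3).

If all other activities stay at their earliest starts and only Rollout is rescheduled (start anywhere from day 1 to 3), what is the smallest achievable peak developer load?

9

Rollout@1: d1:13  d2:9  d3:0  d4:0 → peak 13
Rollout@2: d1:9  d2:9  d3:4  d4:0 → peak 9
Rollout@3: d1:9  d2:5  d3:4  d4:4 → peak 9
Best is Rollout@2, peak 9.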